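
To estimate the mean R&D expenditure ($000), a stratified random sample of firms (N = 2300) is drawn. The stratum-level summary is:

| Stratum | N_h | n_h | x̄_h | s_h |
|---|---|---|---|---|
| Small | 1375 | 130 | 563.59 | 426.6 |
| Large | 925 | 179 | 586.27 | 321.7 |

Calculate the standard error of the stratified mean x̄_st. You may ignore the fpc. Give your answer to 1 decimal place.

V̂(x̄_st) = Σ W_h² s_h²/n_h, with W_h = N_h/N and N = 2300:
  stratum Small: (1375/2300)²·426.6²/130 = 500.32
  stratum Large: (925/2300)²·321.7²/179 = 93.5141
V̂(x̄_st) = 593.834
SE(x̄_st) = √593.834 = 24.3687

SE(x̄_st) ≈ 24.4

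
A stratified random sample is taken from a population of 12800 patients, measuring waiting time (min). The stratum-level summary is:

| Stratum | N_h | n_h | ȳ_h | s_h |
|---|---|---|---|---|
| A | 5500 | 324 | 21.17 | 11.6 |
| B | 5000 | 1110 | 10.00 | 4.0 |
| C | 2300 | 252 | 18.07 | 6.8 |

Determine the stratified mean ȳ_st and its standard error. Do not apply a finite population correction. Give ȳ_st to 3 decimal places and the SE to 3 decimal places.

ȳ_st = Σ W_h ȳ_h = (5500·21.17 + 5000·10.00 + 2300·18.07)/12800 = 16.24969
V̂(ȳ_st) = Σ W_h² s_h²/n_h, with W_h = N_h/N and N = 12800:
  stratum A: (5500/12800)²·11.6²/324 = 0.076679
  stratum B: (5000/12800)²·4.0²/1110 = 0.00219947
  stratum C: (2300/12800)²·6.8²/252 = 0.00592452
V̂(ȳ_st) = 0.084803
SE(ȳ_st) = √0.084803 = 0.29121

ȳ_st ≈ 16.250, SE ≈ 0.291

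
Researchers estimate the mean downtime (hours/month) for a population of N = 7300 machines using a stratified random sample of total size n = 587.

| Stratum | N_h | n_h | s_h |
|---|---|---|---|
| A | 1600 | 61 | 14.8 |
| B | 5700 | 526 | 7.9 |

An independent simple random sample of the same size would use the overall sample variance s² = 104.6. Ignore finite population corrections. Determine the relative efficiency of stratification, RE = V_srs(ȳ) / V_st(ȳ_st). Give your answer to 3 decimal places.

RE ≈ 0.728

V̂(ȳ_st) = Σ W_h² s_h²/n_h, with W_h = N_h/N and N = 7300:
  stratum A: (1600/7300)²·14.8²/61 = 0.1725
  stratum B: (5700/7300)²·7.9²/526 = 0.072339
V_st = 0.244838
V_srs = s²/n = 104.6/587 = 0.178194
Relative efficiency = V_srs / V_st = 0.178194/0.244838 = 0.7278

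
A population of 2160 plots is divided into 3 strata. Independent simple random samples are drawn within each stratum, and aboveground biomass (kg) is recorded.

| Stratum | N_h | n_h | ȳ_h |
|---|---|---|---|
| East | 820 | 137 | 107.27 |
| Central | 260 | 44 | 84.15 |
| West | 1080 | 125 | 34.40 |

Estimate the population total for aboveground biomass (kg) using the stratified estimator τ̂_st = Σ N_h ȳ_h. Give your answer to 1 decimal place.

τ̂_st = Σ N_h ȳ_h = 820·107.27 + 260·84.15 + 1080·34.40 = 146992.4

τ̂_st ≈ 146992.4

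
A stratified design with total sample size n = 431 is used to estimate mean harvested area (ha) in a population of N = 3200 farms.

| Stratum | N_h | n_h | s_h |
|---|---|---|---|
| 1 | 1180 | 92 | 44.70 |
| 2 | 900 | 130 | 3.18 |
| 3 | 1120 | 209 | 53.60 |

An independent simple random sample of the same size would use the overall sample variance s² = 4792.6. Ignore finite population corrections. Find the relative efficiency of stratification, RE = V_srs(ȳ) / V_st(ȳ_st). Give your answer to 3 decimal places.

RE ≈ 2.395

V̂(ȳ_st) = Σ W_h² s_h²/n_h, with W_h = N_h/N and N = 3200:
  stratum 1: (1180/3200)²·44.70²/92 = 2.95319
  stratum 2: (900/3200)²·3.18²/130 = 0.00615313
  stratum 3: (1120/3200)²·53.60²/209 = 1.68391
V_st = 4.64325
V_srs = s²/n = 4792.6/431 = 11.1197
Relative efficiency = V_srs / V_st = 11.1197/4.64325 = 2.3948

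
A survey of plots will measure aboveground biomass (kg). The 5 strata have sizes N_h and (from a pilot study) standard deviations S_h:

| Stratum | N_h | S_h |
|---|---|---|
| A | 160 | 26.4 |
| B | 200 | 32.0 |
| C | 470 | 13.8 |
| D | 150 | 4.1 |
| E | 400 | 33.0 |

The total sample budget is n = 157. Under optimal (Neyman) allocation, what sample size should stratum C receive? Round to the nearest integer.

Neyman allocation: n_h = n · N_h S_h / Σ N_i S_i, with n = 157.
  stratum A: N_h·S_h = 160·26.4 = 4224.00
  stratum B: N_h·S_h = 200·32.0 = 6400.00
  stratum C: N_h·S_h = 470·13.8 = 6486.00
  stratum D: N_h·S_h = 150·4.1 = 615.00
  stratum E: N_h·S_h = 400·33.0 = 13200.00
Σ N_h S_h = 30925.00
n for stratum C = 157·6486.00/30925.00 = 32.928 → 33

33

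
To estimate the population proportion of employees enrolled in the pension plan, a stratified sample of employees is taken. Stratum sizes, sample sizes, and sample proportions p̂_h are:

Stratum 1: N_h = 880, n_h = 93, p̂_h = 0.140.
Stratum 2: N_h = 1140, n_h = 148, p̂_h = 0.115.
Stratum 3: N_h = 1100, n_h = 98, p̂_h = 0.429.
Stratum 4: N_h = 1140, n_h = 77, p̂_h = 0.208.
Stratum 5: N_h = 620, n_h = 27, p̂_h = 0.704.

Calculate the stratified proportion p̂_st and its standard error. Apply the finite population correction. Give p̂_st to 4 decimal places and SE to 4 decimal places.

p̂_st ≈ 0.2868, SE ≈ 0.0205

N = 4880; stratum weights W_h = N_h/N.
p̂_st = Σ W_h p̂_h = (880·0.140 + 1140·0.115 + 1100·0.429 + 1140·0.208 + 620·0.704)/4880 = 0.28684
V̂(p̂_st) = Σ W_h² (1 − n_h/N_h) p̂_h(1−p̂_h)/(n_h−1):
  stratum 1: (880/4880)²·(1 − 93/880)·0.140·0.860/92 = 3.80589e-05
  stratum 2: (1140/4880)²·(1 − 148/1140)·0.115·0.885/147 = 3.28776e-05
  stratum 3: (1100/4880)²·(1 − 98/1100)·0.429·0.571/97 = 0.000116881
  stratum 4: (1140/4880)²·(1 − 77/1140)·0.208·0.792/76 = 0.000110299
  stratum 5: (620/4880)²·(1 − 27/620)·0.704·0.296/26 = 0.000123736
V̂(p̂_st) = 0.000421853; SE = √V̂ = 0.0205391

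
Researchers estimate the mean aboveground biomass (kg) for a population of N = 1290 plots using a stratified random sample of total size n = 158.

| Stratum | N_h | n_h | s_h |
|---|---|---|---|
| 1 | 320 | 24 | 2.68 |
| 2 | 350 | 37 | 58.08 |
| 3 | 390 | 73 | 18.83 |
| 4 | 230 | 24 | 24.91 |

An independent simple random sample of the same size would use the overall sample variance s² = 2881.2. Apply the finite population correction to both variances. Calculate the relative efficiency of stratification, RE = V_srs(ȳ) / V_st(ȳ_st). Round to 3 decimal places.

V̂(ȳ_st) = Σ W_h² (1 − n_h/N_h) s_h²/n_h, with W_h = N_h/N and N = 1290:
  stratum 1: (320/1290)²·(1 − 24/320)·2.68²/24 = 0.0170342
  stratum 2: (350/1290)²·(1 − 37/350)·58.08²/37 = 6.00184
  stratum 3: (390/1290)²·(1 − 73/390)·18.83²/73 = 0.360846
  stratum 4: (230/1290)²·(1 − 24/230)·24.91²/24 = 0.736125
V_st = 7.11585
V_srs = (1 − 158/1290)·2881.2/158 = 16.002
Relative efficiency = V_srs / V_st = 16.002/7.11585 = 2.2488

RE ≈ 2.249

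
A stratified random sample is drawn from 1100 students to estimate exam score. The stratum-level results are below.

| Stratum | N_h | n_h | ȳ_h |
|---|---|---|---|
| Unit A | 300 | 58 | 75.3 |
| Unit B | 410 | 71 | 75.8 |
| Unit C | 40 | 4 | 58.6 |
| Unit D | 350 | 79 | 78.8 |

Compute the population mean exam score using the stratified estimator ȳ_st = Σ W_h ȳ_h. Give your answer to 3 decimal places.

N = Σ N_h = 1100. Stratum weights W_h = N_h/N.
ȳ_st = (300·75.3 + 410·75.8 + 40·58.6 + 350·78.8) / 1100 = 75.99273

ȳ_st ≈ 75.993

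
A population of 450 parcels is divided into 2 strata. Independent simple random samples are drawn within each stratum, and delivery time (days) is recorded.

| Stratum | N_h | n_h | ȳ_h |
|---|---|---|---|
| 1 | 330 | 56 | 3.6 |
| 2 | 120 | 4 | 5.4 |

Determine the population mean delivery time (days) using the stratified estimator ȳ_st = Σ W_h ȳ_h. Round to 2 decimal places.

ȳ_st ≈ 4.08

N = Σ N_h = 450. Stratum weights W_h = N_h/N.
ȳ_st = (330·3.6 + 120·5.4) / 450 = 4.0800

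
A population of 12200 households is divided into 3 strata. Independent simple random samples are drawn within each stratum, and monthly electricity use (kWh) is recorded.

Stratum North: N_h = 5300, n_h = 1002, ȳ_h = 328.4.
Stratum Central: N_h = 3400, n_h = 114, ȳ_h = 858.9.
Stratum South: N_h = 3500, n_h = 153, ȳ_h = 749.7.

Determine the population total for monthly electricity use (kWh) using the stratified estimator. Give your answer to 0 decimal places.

τ̂_st = Σ N_h ȳ_h = 5300·328.4 + 3400·858.9 + 3500·749.7 = 7284730

τ̂_st ≈ 7284730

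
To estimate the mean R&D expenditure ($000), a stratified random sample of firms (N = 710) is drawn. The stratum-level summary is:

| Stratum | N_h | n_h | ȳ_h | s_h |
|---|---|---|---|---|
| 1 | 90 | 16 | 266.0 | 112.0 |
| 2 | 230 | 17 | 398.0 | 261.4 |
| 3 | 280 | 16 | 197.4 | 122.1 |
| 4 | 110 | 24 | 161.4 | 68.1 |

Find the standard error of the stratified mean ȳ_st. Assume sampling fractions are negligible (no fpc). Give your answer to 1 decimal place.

SE(ȳ_st) ≈ 24.2

V̂(ȳ_st) = Σ W_h² s_h²/n_h, with W_h = N_h/N and N = 710:
  stratum 1: (90/710)²·112.0²/16 = 12.5975
  stratum 2: (230/710)²·261.4²/17 = 421.795
  stratum 3: (280/710)²·122.1²/16 = 144.914
  stratum 4: (110/710)²·68.1²/24 = 4.63822
V̂(ȳ_st) = 583.945
SE(ȳ_st) = √583.945 = 24.1649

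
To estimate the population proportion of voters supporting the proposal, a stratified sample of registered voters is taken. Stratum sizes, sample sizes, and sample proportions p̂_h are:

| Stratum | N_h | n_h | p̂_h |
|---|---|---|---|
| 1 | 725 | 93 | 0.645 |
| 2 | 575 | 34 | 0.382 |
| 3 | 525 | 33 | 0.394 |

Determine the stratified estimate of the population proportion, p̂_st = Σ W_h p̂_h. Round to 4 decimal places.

p̂_st ≈ 0.4899

N = 1825; stratum weights W_h = N_h/N.
p̂_st = Σ W_h p̂_h = (725·0.645 + 575·0.382 + 525·0.394)/1825 = 0.48993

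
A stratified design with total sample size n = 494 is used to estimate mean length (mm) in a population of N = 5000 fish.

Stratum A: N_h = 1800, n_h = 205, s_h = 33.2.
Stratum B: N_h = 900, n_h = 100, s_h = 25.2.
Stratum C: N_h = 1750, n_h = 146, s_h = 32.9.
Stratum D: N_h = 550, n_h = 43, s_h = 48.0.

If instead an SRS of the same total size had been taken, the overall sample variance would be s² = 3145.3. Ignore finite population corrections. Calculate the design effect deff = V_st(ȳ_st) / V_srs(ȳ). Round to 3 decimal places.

V̂(ȳ_st) = Σ W_h² s_h²/n_h, with W_h = N_h/N and N = 5000:
  stratum A: (1800/5000)²·33.2²/205 = 0.696831
  stratum B: (900/5000)²·25.2²/100 = 0.205753
  stratum C: (1750/5000)²·32.9²/146 = 0.908186
  stratum D: (550/5000)²·48.0²/43 = 0.648335
V_st = 2.45911
V_srs = s²/n = 3145.3/494 = 6.367
deff = V_st / V_srs = 2.45911/6.367 = 0.3862

deff ≈ 0.386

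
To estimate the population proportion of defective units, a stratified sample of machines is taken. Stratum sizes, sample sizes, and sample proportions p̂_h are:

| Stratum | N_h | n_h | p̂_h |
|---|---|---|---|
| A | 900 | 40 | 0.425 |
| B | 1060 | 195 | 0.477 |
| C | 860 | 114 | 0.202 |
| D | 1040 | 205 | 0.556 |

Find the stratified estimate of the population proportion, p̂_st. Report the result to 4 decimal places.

p̂_st ≈ 0.4249

N = 3860; stratum weights W_h = N_h/N.
p̂_st = Σ W_h p̂_h = (900·0.425 + 1060·0.477 + 860·0.202 + 1040·0.556)/3860 = 0.42489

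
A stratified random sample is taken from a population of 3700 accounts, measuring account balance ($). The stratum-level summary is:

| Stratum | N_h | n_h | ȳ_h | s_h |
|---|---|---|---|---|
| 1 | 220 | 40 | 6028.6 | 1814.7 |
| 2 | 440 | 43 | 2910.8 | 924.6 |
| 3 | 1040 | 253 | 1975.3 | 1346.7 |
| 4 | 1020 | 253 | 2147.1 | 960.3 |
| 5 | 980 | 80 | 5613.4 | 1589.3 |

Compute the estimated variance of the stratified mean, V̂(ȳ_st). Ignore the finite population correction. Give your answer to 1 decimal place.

V̂(ȳ_st) = Σ W_h² s_h²/n_h, with W_h = N_h/N and N = 3700:
  stratum 1: (220/3700)²·1814.7²/40 = 291.066
  stratum 2: (440/3700)²·924.6²/43 = 281.152
  stratum 3: (1040/3700)²·1346.7²/253 = 566.349
  stratum 4: (1020/3700)²·960.3²/253 = 277.007
  stratum 5: (980/3700)²·1589.3²/80 = 2214.98
V̂(ȳ_st) = 3630.56

V̂(ȳ_st) ≈ 3630.6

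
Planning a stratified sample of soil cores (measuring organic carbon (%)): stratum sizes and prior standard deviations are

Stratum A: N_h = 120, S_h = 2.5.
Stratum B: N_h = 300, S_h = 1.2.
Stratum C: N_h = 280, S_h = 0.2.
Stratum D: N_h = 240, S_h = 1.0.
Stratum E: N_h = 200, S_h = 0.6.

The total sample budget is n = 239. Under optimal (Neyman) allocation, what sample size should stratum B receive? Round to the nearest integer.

Neyman allocation: n_h = n · N_h S_h / Σ N_i S_i, with n = 239.
  stratum A: N_h·S_h = 120·2.5 = 300.00
  stratum B: N_h·S_h = 300·1.2 = 360.00
  stratum C: N_h·S_h = 280·0.2 = 56.00
  stratum D: N_h·S_h = 240·1.0 = 240.00
  stratum E: N_h·S_h = 200·0.6 = 120.00
Σ N_h S_h = 1076.00
n for stratum B = 239·360.00/1076.00 = 79.963 → 80

80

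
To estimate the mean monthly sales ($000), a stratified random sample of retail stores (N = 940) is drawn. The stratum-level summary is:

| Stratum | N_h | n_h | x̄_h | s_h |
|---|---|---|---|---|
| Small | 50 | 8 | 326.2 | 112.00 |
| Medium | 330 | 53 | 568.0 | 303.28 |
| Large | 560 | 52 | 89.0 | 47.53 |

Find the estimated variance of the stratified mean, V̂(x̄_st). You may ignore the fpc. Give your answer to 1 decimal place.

V̂(x̄_st) = Σ W_h² s_h²/n_h, with W_h = N_h/N and N = 940:
  stratum Small: (50/940)²·112.00²/8 = 4.4364
  stratum Medium: (330/940)²·303.28²/53 = 213.887
  stratum Large: (560/940)²·47.53²/52 = 15.4189
V̂(x̄_st) = 233.742

V̂(x̄_st) ≈ 233.7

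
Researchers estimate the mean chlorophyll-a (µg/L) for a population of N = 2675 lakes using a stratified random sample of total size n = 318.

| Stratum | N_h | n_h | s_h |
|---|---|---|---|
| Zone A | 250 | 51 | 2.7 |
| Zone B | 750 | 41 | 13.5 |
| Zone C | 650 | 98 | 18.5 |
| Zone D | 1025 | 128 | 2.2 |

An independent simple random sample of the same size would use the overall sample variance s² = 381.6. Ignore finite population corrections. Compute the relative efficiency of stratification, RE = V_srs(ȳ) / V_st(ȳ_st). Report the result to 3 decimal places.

V̂(ȳ_st) = Σ W_h² s_h²/n_h, with W_h = N_h/N and N = 2675:
  stratum Zone A: (250/2675)²·2.7²/51 = 0.0012485
  stratum Zone B: (750/2675)²·13.5²/41 = 0.349429
  stratum Zone C: (650/2675)²·18.5²/98 = 0.206204
  stratum Zone D: (1025/2675)²·2.2²/128 = 0.00555182
V_st = 0.562433
V_srs = s²/n = 381.6/318 = 1.2
Relative efficiency = V_srs / V_st = 1.2/0.562433 = 2.1336

RE ≈ 2.134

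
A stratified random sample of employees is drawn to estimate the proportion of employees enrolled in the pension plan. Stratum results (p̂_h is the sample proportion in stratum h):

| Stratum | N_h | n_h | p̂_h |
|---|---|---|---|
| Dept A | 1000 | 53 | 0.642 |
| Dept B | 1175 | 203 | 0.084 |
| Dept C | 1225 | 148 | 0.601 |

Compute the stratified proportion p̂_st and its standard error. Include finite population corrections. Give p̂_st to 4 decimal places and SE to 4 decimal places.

p̂_st ≈ 0.4344, SE ≈ 0.0242

N = 3400; stratum weights W_h = N_h/N.
p̂_st = Σ W_h p̂_h = (1000·0.642 + 1175·0.084 + 1225·0.601)/3400 = 0.43439
V̂(p̂_st) = Σ W_h² (1 − n_h/N_h) p̂_h(1−p̂_h)/(n_h−1):
  stratum Dept A: (1000/3400)²·(1 − 53/1000)·0.642·0.358/52 = 0.000362082
  stratum Dept B: (1175/3400)²·(1 − 203/1175)·0.084·0.916/202 = 3.76331e-05
  stratum Dept C: (1225/3400)²·(1 − 148/1225)·0.601·0.399/147 = 0.000186176
V̂(p̂_st) = 0.000585891; SE = √V̂ = 0.0242052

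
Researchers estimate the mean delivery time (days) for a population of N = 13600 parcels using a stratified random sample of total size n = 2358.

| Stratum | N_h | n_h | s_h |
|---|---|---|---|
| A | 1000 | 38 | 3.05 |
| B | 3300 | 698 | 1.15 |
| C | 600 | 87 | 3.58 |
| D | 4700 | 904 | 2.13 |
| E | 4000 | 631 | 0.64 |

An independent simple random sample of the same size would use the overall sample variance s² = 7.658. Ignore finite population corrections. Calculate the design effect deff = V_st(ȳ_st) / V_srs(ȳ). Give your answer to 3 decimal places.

V̂(ȳ_st) = Σ W_h² s_h²/n_h, with W_h = N_h/N and N = 13600:
  stratum A: (1000/13600)²·3.05²/38 = 0.00132354
  stratum B: (3300/13600)²·1.15²/698 = 0.000111555
  stratum C: (600/13600)²·3.58²/87 = 0.000286729
  stratum D: (4700/13600)²·2.13²/904 = 0.000599389
  stratum E: (4000/13600)²·0.64²/631 = 5.6153e-05
V_st = 0.00237737
V_srs = s²/n = 7.658/2358 = 0.00324767
deff = V_st / V_srs = 0.00237737/0.00324767 = 0.7320

deff ≈ 0.732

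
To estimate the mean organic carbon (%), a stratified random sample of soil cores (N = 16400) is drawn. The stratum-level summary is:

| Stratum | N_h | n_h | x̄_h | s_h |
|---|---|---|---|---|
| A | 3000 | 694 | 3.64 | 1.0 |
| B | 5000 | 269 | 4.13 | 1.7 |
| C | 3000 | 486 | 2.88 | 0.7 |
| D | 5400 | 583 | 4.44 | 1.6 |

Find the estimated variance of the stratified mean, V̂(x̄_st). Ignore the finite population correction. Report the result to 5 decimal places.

V̂(x̄_st) ≈ 0.00156

V̂(x̄_st) = Σ W_h² s_h²/n_h, with W_h = N_h/N and N = 16400:
  stratum A: (3000/16400)²·1.0²/694 = 4.82165e-05
  stratum B: (5000/16400)²·1.7²/269 = 0.000998615
  stratum C: (3000/16400)²·0.7²/486 = 3.37376e-05
  stratum D: (5400/16400)²·1.6²/583 = 0.00047607
V̂(x̄_st) = 0.00155664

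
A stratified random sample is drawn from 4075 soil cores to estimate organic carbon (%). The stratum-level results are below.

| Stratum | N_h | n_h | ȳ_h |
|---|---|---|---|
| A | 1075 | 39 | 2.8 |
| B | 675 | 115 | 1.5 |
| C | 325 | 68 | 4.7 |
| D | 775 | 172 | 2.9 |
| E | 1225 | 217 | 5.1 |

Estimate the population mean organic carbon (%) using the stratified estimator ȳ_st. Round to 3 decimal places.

N = Σ N_h = 4075. Stratum weights W_h = N_h/N.
ȳ_st = (1075·2.8 + 675·1.5 + 325·4.7 + 775·2.9 + 1225·5.1) / 4075 = 3.44663

ȳ_st ≈ 3.447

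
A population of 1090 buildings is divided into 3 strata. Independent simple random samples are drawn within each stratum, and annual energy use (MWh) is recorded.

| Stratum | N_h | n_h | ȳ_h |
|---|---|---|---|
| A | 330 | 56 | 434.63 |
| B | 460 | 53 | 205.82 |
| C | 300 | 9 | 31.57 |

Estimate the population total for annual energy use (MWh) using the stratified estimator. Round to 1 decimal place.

τ̂_st ≈ 247576.1

τ̂_st = Σ N_h ȳ_h = 330·434.63 + 460·205.82 + 300·31.57 = 247576.1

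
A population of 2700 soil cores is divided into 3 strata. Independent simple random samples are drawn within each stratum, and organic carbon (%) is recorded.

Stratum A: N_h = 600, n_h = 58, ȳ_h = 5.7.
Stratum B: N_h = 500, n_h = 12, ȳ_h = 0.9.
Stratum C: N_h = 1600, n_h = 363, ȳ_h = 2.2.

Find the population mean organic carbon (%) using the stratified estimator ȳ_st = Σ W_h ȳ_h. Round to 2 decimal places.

ȳ_st ≈ 2.74

N = Σ N_h = 2700. Stratum weights W_h = N_h/N.
ȳ_st = (600·5.7 + 500·0.9 + 1600·2.2) / 2700 = 2.7370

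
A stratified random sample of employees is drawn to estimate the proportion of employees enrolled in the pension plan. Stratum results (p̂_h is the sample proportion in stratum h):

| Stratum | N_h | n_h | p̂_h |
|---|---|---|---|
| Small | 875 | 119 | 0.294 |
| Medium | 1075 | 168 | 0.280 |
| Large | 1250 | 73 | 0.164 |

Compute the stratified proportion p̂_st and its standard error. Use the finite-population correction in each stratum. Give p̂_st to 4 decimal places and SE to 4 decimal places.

p̂_st ≈ 0.2385, SE ≈ 0.0224

N = 3200; stratum weights W_h = N_h/N.
p̂_st = Σ W_h p̂_h = (875·0.294 + 1075·0.280 + 1250·0.164)/3200 = 0.23852
V̂(p̂_st) = Σ W_h² (1 − n_h/N_h) p̂_h(1−p̂_h)/(n_h−1):
  stratum Small: (875/3200)²·(1 − 119/875)·0.294·0.706/118 = 0.000113632
  stratum Medium: (1075/3200)²·(1 − 168/1075)·0.280·0.720/167 = 0.000114945
  stratum Large: (1250/3200)²·(1 − 73/1250)·0.164·0.836/72 = 0.000273592
V̂(p̂_st) = 0.000502169; SE = √V̂ = 0.0224091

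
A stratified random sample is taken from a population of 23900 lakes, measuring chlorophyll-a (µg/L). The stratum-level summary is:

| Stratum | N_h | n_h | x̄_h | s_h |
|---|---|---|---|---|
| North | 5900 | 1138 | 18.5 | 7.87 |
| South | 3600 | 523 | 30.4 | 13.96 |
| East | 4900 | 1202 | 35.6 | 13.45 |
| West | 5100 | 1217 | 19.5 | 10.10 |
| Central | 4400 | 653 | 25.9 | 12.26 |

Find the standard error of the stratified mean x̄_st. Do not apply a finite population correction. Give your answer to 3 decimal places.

SE(x̄_st) ≈ 0.172

V̂(x̄_st) = Σ W_h² s_h²/n_h, with W_h = N_h/N and N = 23900:
  stratum North: (5900/23900)²·7.87²/1138 = 0.00331677
  stratum South: (3600/23900)²·13.96²/523 = 0.00845431
  stratum East: (4900/23900)²·13.45²/1202 = 0.00632611
  stratum West: (5100/23900)²·10.10²/1217 = 0.00381678
  stratum Central: (4400/23900)²·12.26²/653 = 0.00780149
V̂(x̄_st) = 0.0297155
SE(x̄_st) = √0.0297155 = 0.172382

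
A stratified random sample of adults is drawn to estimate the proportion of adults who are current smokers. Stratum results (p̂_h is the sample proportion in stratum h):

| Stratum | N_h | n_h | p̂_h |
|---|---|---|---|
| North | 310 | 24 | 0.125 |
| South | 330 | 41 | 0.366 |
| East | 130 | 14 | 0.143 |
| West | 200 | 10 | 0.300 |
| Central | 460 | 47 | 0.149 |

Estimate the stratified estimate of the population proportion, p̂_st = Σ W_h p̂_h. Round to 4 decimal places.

N = 1430; stratum weights W_h = N_h/N.
p̂_st = Σ W_h p̂_h = (310·0.125 + 330·0.366 + 130·0.143 + 200·0.300 + 460·0.149)/1430 = 0.21445

p̂_st ≈ 0.2144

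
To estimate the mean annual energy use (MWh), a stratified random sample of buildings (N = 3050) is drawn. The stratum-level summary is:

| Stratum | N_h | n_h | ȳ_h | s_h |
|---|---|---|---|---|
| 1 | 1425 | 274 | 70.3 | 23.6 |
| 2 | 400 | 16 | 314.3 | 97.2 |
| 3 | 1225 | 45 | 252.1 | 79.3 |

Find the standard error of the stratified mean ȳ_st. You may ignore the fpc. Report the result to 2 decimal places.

SE(ȳ_st) ≈ 5.76

V̂(ȳ_st) = Σ W_h² s_h²/n_h, with W_h = N_h/N and N = 3050:
  stratum 1: (1425/3050)²·23.6²/274 = 0.443714
  stratum 2: (400/3050)²·97.2²/16 = 10.1562
  stratum 3: (1225/3050)²·79.3²/45 = 22.5427
V̂(ȳ_st) = 33.1427
SE(ȳ_st) = √33.1427 = 5.75697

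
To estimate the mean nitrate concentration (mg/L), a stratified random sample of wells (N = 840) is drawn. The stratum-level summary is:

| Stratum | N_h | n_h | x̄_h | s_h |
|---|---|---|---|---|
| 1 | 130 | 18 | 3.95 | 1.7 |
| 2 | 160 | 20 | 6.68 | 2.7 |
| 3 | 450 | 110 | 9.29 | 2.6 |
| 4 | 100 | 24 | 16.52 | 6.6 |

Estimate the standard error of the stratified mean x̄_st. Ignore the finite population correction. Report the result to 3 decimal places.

V̂(x̄_st) = Σ W_h² s_h²/n_h, with W_h = N_h/N and N = 840:
  stratum 1: (130/840)²·1.7²/18 = 0.00384551
  stratum 2: (160/840)²·2.7²/20 = 0.0132245
  stratum 3: (450/840)²·2.6²/110 = 0.0176368
  stratum 4: (100/840)²·6.6²/24 = 0.0257228
V̂(x̄_st) = 0.0604296
SE(x̄_st) = √0.0604296 = 0.245824

SE(x̄_st) ≈ 0.246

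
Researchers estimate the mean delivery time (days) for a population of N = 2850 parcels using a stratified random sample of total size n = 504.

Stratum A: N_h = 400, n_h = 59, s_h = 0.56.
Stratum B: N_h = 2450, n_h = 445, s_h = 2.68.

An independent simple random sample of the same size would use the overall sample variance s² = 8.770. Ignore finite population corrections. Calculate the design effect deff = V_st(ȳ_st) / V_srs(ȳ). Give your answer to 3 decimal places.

V̂(ȳ_st) = Σ W_h² s_h²/n_h, with W_h = N_h/N and N = 2850:
  stratum A: (400/2850)²·0.56²/59 = 0.000104702
  stratum B: (2450/2850)²·2.68²/445 = 0.0119276
V_st = 0.0120323
V_srs = s²/n = 8.770/504 = 0.0174008
deff = V_st / V_srs = 0.0120323/0.0174008 = 0.6915

deff ≈ 0.691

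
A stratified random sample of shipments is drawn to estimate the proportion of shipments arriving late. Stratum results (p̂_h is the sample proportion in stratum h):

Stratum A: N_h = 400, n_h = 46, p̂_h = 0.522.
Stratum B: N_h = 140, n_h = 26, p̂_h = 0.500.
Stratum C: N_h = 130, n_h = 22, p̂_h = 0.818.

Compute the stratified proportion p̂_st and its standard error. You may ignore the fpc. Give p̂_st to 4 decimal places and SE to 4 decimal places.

p̂_st ≈ 0.5748, SE ≈ 0.0518

N = 670; stratum weights W_h = N_h/N.
p̂_st = Σ W_h p̂_h = (400·0.522 + 140·0.500 + 130·0.818)/670 = 0.57484
V̂(p̂_st) = Σ W_h² p̂_h(1−p̂_h)/(n_h−1):
  stratum A: (400/670)²·0.522·0.478/45 = 0.00197632
  stratum B: (140/670)²·0.500·0.500/25 = 0.000436623
  stratum C: (130/670)²·0.818·0.182/21 = 0.000266896
V̂(p̂_st) = 0.00267983; SE = √V̂ = 0.0517671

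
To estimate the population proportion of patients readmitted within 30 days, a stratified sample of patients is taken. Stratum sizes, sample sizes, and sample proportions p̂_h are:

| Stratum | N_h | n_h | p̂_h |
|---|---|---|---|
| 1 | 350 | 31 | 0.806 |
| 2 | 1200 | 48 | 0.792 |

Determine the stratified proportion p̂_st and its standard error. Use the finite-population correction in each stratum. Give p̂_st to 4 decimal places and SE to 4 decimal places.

p̂_st ≈ 0.7952, SE ≈ 0.0475

N = 1550; stratum weights W_h = N_h/N.
p̂_st = Σ W_h p̂_h = (350·0.806 + 1200·0.792)/1550 = 0.79516
V̂(p̂_st) = Σ W_h² (1 − n_h/N_h) p̂_h(1−p̂_h)/(n_h−1):
  stratum 1: (350/1550)²·(1 − 31/350)·0.806·0.194/30 = 0.00024222
  stratum 2: (1200/1550)²·(1 − 48/1200)·0.792·0.208/47 = 0.00201679
V̂(p̂_st) = 0.00225901; SE = √V̂ = 0.0475291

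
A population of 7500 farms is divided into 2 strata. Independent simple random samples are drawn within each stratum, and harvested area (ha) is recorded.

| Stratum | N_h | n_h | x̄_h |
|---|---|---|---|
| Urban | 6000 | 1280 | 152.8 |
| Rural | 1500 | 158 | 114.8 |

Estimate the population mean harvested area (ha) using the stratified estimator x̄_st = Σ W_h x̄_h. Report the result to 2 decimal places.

x̄_st ≈ 145.20

N = Σ N_h = 7500. Stratum weights W_h = N_h/N.
x̄_st = (6000·152.8 + 1500·114.8) / 7500 = 145.2000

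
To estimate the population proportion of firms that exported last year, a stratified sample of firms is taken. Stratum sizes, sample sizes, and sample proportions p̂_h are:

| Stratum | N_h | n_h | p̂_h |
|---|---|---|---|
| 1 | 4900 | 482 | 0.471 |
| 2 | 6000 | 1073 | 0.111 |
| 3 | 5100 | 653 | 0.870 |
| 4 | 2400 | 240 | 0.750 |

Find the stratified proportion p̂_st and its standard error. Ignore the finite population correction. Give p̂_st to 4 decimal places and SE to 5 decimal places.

p̂_st ≈ 0.5006, SE ≈ 0.00856

N = 18400; stratum weights W_h = N_h/N.
p̂_st = Σ W_h p̂_h = (4900·0.471 + 6000·0.111 + 5100·0.870 + 2400·0.750)/18400 = 0.50059
V̂(p̂_st) = Σ W_h² p̂_h(1−p̂_h)/(n_h−1):
  stratum 1: (4900/18400)²·0.471·0.529/481 = 3.67357e-05
  stratum 2: (6000/18400)²·0.111·0.889/1072 = 9.78806e-06
  stratum 3: (5100/18400)²·0.870·0.130/652 = 1.33266e-05
  stratum 4: (2400/18400)²·0.750·0.250/239 = 1.33472e-05
V̂(p̂_st) = 7.31976e-05; SE = √V̂ = 0.00855556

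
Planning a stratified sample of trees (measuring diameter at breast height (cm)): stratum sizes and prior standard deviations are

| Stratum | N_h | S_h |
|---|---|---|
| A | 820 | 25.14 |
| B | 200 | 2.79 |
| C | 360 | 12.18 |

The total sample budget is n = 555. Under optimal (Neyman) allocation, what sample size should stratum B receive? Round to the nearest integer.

12

Neyman allocation: n_h = n · N_h S_h / Σ N_i S_i, with n = 555.
  stratum A: N_h·S_h = 820·25.14 = 20614.80
  stratum B: N_h·S_h = 200·2.79 = 558.00
  stratum C: N_h·S_h = 360·12.18 = 4384.80
Σ N_h S_h = 25557.60
n for stratum B = 555·558.00/25557.60 = 12.117 → 12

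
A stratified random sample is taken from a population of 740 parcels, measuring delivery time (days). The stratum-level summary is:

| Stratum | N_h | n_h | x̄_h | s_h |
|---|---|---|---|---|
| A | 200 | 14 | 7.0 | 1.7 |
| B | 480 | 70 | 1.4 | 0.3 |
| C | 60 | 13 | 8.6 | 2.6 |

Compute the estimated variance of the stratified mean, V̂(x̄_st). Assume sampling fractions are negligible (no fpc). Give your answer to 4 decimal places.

V̂(x̄_st) = Σ W_h² s_h²/n_h, with W_h = N_h/N and N = 740:
  stratum A: (200/740)²·1.7²/14 = 0.0150788
  stratum B: (480/740)²·0.3²/70 = 0.000540958
  stratum C: (60/740)²·2.6²/13 = 0.00341855
V̂(x̄_st) = 0.0190383

V̂(x̄_st) ≈ 0.0190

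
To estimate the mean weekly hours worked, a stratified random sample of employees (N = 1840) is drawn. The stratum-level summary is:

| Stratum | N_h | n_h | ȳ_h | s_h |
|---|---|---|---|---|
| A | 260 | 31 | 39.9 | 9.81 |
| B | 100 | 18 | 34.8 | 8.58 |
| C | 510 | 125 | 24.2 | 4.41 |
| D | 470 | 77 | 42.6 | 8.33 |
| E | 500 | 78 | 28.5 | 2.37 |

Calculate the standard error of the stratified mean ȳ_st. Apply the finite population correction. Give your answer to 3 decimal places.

V̂(ȳ_st) = Σ W_h² (1 − n_h/N_h) s_h²/n_h, with W_h = N_h/N and N = 1840:
  stratum A: (260/1840)²·(1 − 31/260)·9.81²/31 = 0.0545946
  stratum B: (100/1840)²·(1 − 18/100)·8.58²/18 = 0.00990559
  stratum C: (510/1840)²·(1 − 125/510)·4.41²/125 = 0.00902324
  stratum D: (470/1840)²·(1 − 77/470)·8.33²/77 = 0.0491648
  stratum E: (500/1840)²·(1 − 78/500)·2.37²/78 = 0.00448796
V̂(ȳ_st) = 0.127176
SE(ȳ_st) = √0.127176 = 0.356618

SE(ȳ_st) ≈ 0.357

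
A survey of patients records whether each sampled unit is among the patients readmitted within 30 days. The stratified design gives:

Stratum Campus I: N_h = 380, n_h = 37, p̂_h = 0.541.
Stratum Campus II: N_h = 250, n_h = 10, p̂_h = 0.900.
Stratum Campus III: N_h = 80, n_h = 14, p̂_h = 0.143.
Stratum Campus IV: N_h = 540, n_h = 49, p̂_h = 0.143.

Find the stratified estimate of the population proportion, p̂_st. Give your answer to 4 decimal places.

N = 1250; stratum weights W_h = N_h/N.
p̂_st = Σ W_h p̂_h = (380·0.541 + 250·0.900 + 80·0.143 + 540·0.143)/1250 = 0.41539

p̂_st ≈ 0.4154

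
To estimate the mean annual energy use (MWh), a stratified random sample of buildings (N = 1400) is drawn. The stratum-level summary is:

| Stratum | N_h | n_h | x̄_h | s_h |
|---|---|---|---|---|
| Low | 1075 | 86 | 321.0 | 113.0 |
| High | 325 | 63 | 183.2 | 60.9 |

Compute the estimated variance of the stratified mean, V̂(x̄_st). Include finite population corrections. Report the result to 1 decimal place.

V̂(x̄_st) ≈ 83.1

V̂(x̄_st) = Σ W_h² (1 − n_h/N_h) s_h²/n_h, with W_h = N_h/N and N = 1400:
  stratum Low: (1075/1400)²·(1 − 86/1075)·113.0²/86 = 80.5392
  stratum High: (325/1400)²·(1 − 63/325)·60.9²/63 = 2.55754
V̂(x̄_st) = 83.0967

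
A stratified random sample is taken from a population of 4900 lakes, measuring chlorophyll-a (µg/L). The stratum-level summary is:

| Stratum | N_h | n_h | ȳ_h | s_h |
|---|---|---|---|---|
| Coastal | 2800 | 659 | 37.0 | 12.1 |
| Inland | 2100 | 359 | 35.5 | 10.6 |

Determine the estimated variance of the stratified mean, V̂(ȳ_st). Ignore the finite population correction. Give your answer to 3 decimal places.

V̂(ȳ_st) ≈ 0.130

V̂(ȳ_st) = Σ W_h² s_h²/n_h, with W_h = N_h/N and N = 4900:
  stratum Coastal: (2800/4900)²·12.1²/659 = 0.0725453
  stratum Inland: (2100/4900)²·10.6²/359 = 0.0574862
V̂(ȳ_st) = 0.130032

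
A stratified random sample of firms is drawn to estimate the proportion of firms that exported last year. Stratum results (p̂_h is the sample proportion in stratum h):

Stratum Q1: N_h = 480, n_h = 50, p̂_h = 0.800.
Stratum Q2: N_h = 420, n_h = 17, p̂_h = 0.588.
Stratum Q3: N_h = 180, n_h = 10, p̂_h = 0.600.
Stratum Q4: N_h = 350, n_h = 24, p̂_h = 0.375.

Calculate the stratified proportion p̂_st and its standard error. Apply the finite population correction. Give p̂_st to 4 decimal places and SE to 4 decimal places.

p̂_st ≈ 0.6085, SE ≈ 0.0505

N = 1430; stratum weights W_h = N_h/N.
p̂_st = Σ W_h p̂_h = (480·0.800 + 420·0.588 + 180·0.600 + 350·0.375)/1430 = 0.60854
V̂(p̂_st) = Σ W_h² (1 − n_h/N_h) p̂_h(1−p̂_h)/(n_h−1):
  stratum Q1: (480/1430)²·(1 − 50/480)·0.800·0.200/49 = 0.000329581
  stratum Q2: (420/1430)²·(1 − 17/420)·0.588·0.412/16 = 0.00125325
  stratum Q3: (180/1430)²·(1 − 10/180)·0.600·0.400/9 = 0.000399042
  stratum Q4: (350/1430)²·(1 − 24/350)·0.375·0.625/23 = 0.000568587
V̂(p̂_st) = 0.00255046; SE = √V̂ = 0.050502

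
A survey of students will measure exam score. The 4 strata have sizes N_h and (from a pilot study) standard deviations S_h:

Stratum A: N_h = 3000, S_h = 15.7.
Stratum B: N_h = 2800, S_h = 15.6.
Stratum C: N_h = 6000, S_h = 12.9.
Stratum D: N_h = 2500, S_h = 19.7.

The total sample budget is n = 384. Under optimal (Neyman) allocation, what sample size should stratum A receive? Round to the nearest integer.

Neyman allocation: n_h = n · N_h S_h / Σ N_i S_i, with n = 384.
  stratum A: N_h·S_h = 3000·15.7 = 47100.00
  stratum B: N_h·S_h = 2800·15.6 = 43680.00
  stratum C: N_h·S_h = 6000·12.9 = 77400.00
  stratum D: N_h·S_h = 2500·19.7 = 49250.00
Σ N_h S_h = 217430.00
n for stratum A = 384·47100.00/217430.00 = 83.183 → 83

83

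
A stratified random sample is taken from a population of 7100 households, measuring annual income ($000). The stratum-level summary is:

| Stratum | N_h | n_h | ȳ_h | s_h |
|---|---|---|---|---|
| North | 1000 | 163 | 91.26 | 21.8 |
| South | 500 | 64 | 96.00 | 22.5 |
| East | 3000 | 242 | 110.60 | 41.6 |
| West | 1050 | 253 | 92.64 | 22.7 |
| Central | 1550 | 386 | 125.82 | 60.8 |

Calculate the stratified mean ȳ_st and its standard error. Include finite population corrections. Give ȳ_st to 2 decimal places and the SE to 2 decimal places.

ȳ_st ≈ 107.51, SE ≈ 1.28

ȳ_st = Σ W_h ȳ_h = (1000·91.26 + 500·96.00 + 3000·110.60 + 1050·92.64 + 1550·125.82)/7100 = 107.51451
V̂(ȳ_st) = Σ W_h² (1 − n_h/N_h) s_h²/n_h, with W_h = N_h/N and N = 7100:
  stratum North: (1000/7100)²·(1 − 163/1000)·21.8²/163 = 0.0484099
  stratum South: (500/7100)²·(1 − 64/500)·22.5²/64 = 0.0342078
  stratum East: (3000/7100)²·(1 − 242/3000)·41.6²/242 = 1.17374
  stratum West: (1050/7100)²·(1 − 253/1050)·22.7²/253 = 0.0338113
  stratum Central: (1550/7100)²·(1 − 386/1550)·60.8²/386 = 0.342758
V̂(ȳ_st) = 1.63292
SE(ȳ_st) = √1.63292 = 1.27786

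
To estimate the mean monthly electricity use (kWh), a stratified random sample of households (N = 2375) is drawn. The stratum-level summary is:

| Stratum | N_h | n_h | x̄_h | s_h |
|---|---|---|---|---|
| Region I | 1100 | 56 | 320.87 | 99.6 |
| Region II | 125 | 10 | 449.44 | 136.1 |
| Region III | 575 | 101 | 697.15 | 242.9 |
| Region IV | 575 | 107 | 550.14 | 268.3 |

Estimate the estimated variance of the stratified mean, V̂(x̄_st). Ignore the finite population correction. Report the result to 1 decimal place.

V̂(x̄_st) = Σ W_h² s_h²/n_h, with W_h = N_h/N and N = 2375:
  stratum Region I: (1100/2375)²·99.6²/56 = 38.0005
  stratum Region II: (125/2375)²·136.1²/10 = 5.13108
  stratum Region III: (575/2375)²·242.9²/101 = 34.2407
  stratum Region IV: (575/2375)²·268.3²/107 = 39.4336
V̂(x̄_st) = 116.806

V̂(x̄_st) ≈ 116.8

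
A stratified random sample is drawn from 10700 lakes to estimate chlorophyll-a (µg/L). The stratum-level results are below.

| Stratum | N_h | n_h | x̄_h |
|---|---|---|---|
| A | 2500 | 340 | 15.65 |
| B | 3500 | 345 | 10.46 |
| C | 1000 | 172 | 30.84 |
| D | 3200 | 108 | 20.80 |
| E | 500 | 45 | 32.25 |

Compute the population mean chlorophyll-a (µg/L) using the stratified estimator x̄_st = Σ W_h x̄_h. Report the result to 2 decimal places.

x̄_st ≈ 17.69

N = Σ N_h = 10700. Stratum weights W_h = N_h/N.
x̄_st = (2500·15.65 + 3500·10.46 + 1000·30.84 + 3200·20.80 + 500·32.25) / 10700 = 17.6879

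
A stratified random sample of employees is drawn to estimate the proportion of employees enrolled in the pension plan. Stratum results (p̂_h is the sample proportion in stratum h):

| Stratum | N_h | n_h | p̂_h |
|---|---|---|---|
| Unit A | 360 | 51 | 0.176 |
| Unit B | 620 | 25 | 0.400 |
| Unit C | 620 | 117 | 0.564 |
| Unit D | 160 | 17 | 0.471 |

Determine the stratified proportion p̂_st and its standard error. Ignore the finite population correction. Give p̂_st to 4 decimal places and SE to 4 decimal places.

N = 1760; stratum weights W_h = N_h/N.
p̂_st = Σ W_h p̂_h = (360·0.176 + 620·0.400 + 620·0.564 + 160·0.471)/1760 = 0.41841
V̂(p̂_st) = Σ W_h² p̂_h(1−p̂_h)/(n_h−1):
  stratum Unit A: (360/1760)²·0.176·0.824/50 = 0.000121353
  stratum Unit B: (620/1760)²·0.400·0.600/24 = 0.00124096
  stratum Unit C: (620/1760)²·0.564·0.436/116 = 0.000263067
  stratum Unit D: (160/1760)²·0.471·0.529/16 = 0.000128698
V̂(p̂_st) = 0.00175408; SE = √V̂ = 0.0418817

p̂_st ≈ 0.4184, SE ≈ 0.0419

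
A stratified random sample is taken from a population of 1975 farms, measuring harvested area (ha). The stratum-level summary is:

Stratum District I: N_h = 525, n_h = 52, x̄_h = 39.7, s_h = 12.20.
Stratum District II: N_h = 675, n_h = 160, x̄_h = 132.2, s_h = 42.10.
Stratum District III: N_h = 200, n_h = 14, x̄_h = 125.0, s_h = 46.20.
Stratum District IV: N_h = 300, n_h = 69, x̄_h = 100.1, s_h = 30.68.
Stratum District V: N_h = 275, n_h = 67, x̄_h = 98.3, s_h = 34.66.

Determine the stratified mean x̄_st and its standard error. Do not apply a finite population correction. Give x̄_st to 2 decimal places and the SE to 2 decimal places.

x̄_st ≈ 97.29, SE ≈ 1.93

x̄_st = Σ W_h x̄_h = (525·39.7 + 675·132.2 + 200·125.0 + 300·100.1 + 275·98.3)/1975 = 97.28608
V̂(x̄_st) = Σ W_h² s_h²/n_h, with W_h = N_h/N and N = 1975:
  stratum District I: (525/1975)²·12.20²/52 = 0.202256
  stratum District II: (675/1975)²·42.10²/160 = 1.29395
  stratum District III: (200/1975)²·46.20²/14 = 1.56344
  stratum District IV: (300/1975)²·30.68²/69 = 0.314753
  stratum District V: (275/1975)²·34.66²/67 = 0.347627
V̂(x̄_st) = 3.72203
SE(x̄_st) = √3.72203 = 1.92926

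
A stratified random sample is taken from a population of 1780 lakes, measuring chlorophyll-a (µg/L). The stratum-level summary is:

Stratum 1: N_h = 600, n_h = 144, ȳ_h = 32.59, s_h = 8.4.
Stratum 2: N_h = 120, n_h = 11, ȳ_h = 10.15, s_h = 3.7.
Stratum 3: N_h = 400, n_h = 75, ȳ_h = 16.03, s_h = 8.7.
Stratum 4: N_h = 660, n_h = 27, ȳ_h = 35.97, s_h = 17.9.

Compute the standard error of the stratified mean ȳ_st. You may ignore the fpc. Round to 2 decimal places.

SE(ȳ_st) ≈ 1.32

V̂(ȳ_st) = Σ W_h² s_h²/n_h, with W_h = N_h/N and N = 1780:
  stratum 1: (600/1780)²·8.4²/144 = 0.0556748
  stratum 2: (120/1780)²·3.7²/11 = 0.00565631
  stratum 3: (400/1780)²·8.7²/75 = 0.0509633
  stratum 4: (660/1780)²·17.9²/27 = 1.63151
V̂(ȳ_st) = 1.74381
SE(ȳ_st) = √1.74381 = 1.32053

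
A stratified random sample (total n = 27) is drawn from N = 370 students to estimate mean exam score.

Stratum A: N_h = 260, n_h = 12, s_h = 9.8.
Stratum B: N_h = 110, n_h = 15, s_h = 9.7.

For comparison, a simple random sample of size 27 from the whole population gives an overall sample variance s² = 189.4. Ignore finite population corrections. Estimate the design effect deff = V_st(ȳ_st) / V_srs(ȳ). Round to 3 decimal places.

V̂(ȳ_st) = Σ W_h² s_h²/n_h, with W_h = N_h/N and N = 370:
  stratum A: (260/370)²·9.8²/12 = 3.95197
  stratum B: (110/370)²·9.7²/15 = 0.554414
V_st = 4.50639
V_srs = s²/n = 189.4/27 = 7.01481
deff = V_st / V_srs = 4.50639/7.01481 = 0.6424

deff ≈ 0.642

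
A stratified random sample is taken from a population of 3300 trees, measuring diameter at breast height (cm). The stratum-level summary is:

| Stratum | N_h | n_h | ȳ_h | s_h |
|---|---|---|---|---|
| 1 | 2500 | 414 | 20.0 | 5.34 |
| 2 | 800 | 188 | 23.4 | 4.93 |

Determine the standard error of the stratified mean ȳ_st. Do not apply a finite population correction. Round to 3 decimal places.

SE(ȳ_st) ≈ 0.217

V̂(ȳ_st) = Σ W_h² s_h²/n_h, with W_h = N_h/N and N = 3300:
  stratum 1: (2500/3300)²·5.34²/414 = 0.0395307
  stratum 2: (800/3300)²·4.93²/188 = 0.0075978
V̂(ȳ_st) = 0.0471285
SE(ȳ_st) = √0.0471285 = 0.217091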